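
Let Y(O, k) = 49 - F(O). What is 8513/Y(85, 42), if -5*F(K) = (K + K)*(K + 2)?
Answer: 8513/3007 ≈ 2.8311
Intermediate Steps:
F(K) = -2*K*(2 + K)/5 (F(K) = -(K + K)*(K + 2)/5 = -2*K*(2 + K)/5)
Y(O, k) = 49 + 2*O*(2 + O)/5 (Y(O, k) = 49 - (-2)*O*(2 + O)/5 = 49 + 2*O*(2 + O)/5)
8513/Y(85, 42) = 8513/(49 + (2/5)*85*(2 + 85)) = 8513/(49 + (2/5)*85*87) = 8513/(49 + 2958) = 8513/3007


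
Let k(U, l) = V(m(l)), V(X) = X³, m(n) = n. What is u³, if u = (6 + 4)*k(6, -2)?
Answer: -512000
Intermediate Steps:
k(U, l) = l³
u = -80 (u = (6 + 4)*(-2)³ = 10*(-8) = -80)
u³ = (-80)³ = -512000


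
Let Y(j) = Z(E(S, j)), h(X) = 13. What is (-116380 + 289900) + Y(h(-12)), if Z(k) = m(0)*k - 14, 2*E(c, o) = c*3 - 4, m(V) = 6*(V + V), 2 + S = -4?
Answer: 173506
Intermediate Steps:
S = -6 (S = -2 - 4 = -6)
m(V) = 12*V (m(V) = 6*(2*V) = 12*V)
E(c, o) = -2 + 3*c/2 (E(c, o) = (c*3 - 4)/2 = (3*c - 4)/2 = (-4 + 3*c)/2 = -2 + 3*c/2)
Z(k) = -14 (Z(k) = (12*0)*k - 14 = 0*k - 14 = 0 - 14 = -14)
Y(j) = -14
(-116380 + 289900) + Y(h(-12)) = (-116380 + 289900) - 14 = 173520 - 14 = 173506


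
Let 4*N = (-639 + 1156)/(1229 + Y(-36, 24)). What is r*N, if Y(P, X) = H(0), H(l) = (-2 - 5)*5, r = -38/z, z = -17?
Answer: 9823/40596 ≈ 0.24197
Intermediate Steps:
r = 38/17 (r = -38/(-17) = -38*(-1/17) = 38/17 ≈ 2.2353)
H(l) = -35 (H(l) = -7*5 = -35)
Y(P, X) = -35
N = 517/4776 (N = ((-639 + 1156)/(1229 - 35))/4 = (517/1194)/4 = (517*(1/1194))/4 = (¼)*(517/1194) = 517/4776 ≈ 0.10825)
r*N = (38/17)*(517/4776) = 9823/40596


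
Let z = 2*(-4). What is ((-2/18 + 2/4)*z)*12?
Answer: -112/3 ≈ -37.333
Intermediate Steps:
z = -8
((-2/18 + 2/4)*z)*12 = ((-2/18 + 2/4)*(-8))*12 = ((-2*1/18 + 2*(¼))*(-8))*12 = ((-⅑ + ½)*(-8))*12 = ((7/18)*(-8))*12 = -28/9*12 = -112/3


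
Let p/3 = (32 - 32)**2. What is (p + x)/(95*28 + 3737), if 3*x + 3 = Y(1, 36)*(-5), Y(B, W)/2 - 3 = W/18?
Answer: -53/19191 ≈ -0.0027617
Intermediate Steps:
Y(B, W) = 6 + W/9 (Y(B, W) = 6 + 2*(W/18) = 6 + W/9)
x = -53/3 (x = -1 + ((6 + (1/9)*36)*(-5))/3 = -1 + ((6 + 4)*(-5))/3 = -1 + (10*(-5))/3 = -1 + (1/3)*(-50) = -1 - 50/3 = -53/3 ≈ -17.667)
p = 0 (p = 3*(32 - 32)**2 = 3*0**2 = 3*0 = 0)
(p + x)/(95*28 + 3737) = (0 - 53/3)/(95*28 + 3737) = -53/(3*(2660 + 3737)) = -53/3/6397 = -53/3*1/6397 = -53/19191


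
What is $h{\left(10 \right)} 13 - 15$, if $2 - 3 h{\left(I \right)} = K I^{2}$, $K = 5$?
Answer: $-2173$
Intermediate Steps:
$h{\left(I \right)} = \frac{2}{3} - \frac{5 I^{2}}{3}$
$h{\left(10 \right)} 13 - 15 = \left(\frac{2}{3} - \frac{5 \cdot 10^{2}}{3}\right) 13 - 15 = \left(\frac{2}{3} - \frac{500}{3}\right) 13 - 15 = \left(-166\right) 13 - 15 = -2158 - 15 = -2173$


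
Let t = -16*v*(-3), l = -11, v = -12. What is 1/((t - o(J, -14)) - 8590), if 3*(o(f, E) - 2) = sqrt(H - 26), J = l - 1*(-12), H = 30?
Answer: -3/27506 ≈ -0.00010907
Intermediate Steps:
J = 1 (J = -11 - 1*(-12) = -11 + 12 = 1)
o(f, E) = 8/3 (o(f, E) = 2 + sqrt(30 - 26)/3 = 2 + sqrt(4)/3 = 2 + (1/3)*2 = 2 + 2/3 = 8/3)
t = -576 (t = -16*(-12)*(-3) = 192*(-3) = -576)
1/((t - o(J, -14)) - 8590) = 1/((-576 - 1*8/3) - 8590) = 1/((-576 - 8/3) - 8590) = 1/(-1736/3 - 8590) = 1/(-27506/3) = -3/27506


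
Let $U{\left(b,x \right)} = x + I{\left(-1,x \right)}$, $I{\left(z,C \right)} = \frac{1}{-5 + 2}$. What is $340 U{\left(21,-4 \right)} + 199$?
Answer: $- \frac{3823}{3} \approx -1274.3$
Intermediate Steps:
$I{\left(z,C \right)} = - \frac{1}{3}$ ($I{\left(z,C \right)} = \frac{1}{-3} = - \frac{1}{3}$)
$U{\left(b,x \right)} = - \frac{1}{3} + x$ ($U{\left(b,x \right)} = x - \frac{1}{3} = - \frac{1}{3} + x$)
$340 U{\left(21,-4 \right)} + 199 = 340 \left(- \frac{1}{3} - 4\right) + 199 = 340 \left(- \frac{13}{3}\right) + 199 = - \frac{4420}{3} + 199 = - \frac{3823}{3}$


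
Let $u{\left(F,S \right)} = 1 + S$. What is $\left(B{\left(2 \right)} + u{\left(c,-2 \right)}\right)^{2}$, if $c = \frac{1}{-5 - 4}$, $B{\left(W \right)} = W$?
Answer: $1$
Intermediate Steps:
$c = - \frac{1}{9}$ ($c = \frac{1}{-9} = - \frac{1}{9} \approx -0.11111$)
$\left(B{\left(2 \right)} + u{\left(c,-2 \right)}\right)^{2} = \left(2 + \left(1 - 2\right)\right)^{2} = \left(2 - 1\right)^{2} = 1^{2} = 1$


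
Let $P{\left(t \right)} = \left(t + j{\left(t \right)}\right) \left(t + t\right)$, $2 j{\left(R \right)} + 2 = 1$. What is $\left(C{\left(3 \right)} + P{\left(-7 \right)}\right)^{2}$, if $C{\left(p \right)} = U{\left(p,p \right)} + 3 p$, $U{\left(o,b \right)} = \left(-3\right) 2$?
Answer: $11664$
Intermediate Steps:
$U{\left(o,b \right)} = -6$
$j{\left(R \right)} = - \frac{1}{2}$ ($j{\left(R \right)} = -1 + \frac{1}{2} \cdot 1 = -1 + \frac{1}{2} = - \frac{1}{2}$)
$C{\left(p \right)} = -6 + 3 p$
$P{\left(t \right)} = 2 t \left(- \frac{1}{2} + t\right)$ ($P{\left(t \right)} = \left(t - \frac{1}{2}\right) \left(t + t\right) = \left(- \frac{1}{2} + t\right) 2 t = 2 t \left(- \frac{1}{2} + t\right)$)
$\left(C{\left(3 \right)} + P{\left(-7 \right)}\right)^{2} = \left(\left(-6 + 3 \cdot 3\right) - 7 \left(-1 + 2 \left(-7\right)\right)\right)^{2} = \left(\left(-6 + 9\right) - 7 \left(-1 - 14\right)\right)^{2} = \left(3 - -105\right)^{2} = \left(3 + 105\right)^{2} = 108^{2} = 11664$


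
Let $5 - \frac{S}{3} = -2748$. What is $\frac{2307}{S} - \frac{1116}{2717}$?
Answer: $- \frac{982975}{7479901} \approx -0.13142$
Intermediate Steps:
$S = 8259$ ($S = 15 - -8244 = 15 + 8244 = 8259$)
$\frac{2307}{S} - \frac{1116}{2717} = \frac{2307}{8259} - \frac{1116}{2717} = 2307 \cdot \frac{1}{8259} - \frac{1116}{2717} = \frac{769}{2753} - \frac{1116}{2717} = - \frac{982975}{7479901}$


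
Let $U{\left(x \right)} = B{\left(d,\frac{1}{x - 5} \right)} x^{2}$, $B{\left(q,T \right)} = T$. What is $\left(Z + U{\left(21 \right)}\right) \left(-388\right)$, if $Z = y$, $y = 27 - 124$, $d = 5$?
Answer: $\frac{107767}{4} \approx 26942.0$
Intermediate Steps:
$y = -97$ ($y = 27 - 124 = -97$)
$Z = -97$
$U{\left(x \right)} = \frac{x^{2}}{-5 + x}$ ($U{\left(x \right)} = \frac{x^{2}}{x - 5} = \frac{x^{2}}{-5 + x}$)
$\left(Z + U{\left(21 \right)}\right) \left(-388\right) = \left(-97 + \frac{21^{2}}{-5 + 21}\right) \left(-388\right) = \left(-97 + \frac{441}{16}\right) \left(-388\right) = \left(- \frac{1111}{16}\right) \left(-388\right) = \frac{107767}{4}$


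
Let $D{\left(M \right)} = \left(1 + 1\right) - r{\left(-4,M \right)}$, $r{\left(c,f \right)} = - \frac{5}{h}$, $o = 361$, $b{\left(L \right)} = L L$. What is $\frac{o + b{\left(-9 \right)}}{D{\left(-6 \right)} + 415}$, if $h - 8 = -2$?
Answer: $\frac{2652}{2507} \approx 1.0578$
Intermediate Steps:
$b{\left(L \right)} = L^{2}$
$h = 6$ ($h = 8 - 2 = 6$)
$r{\left(c,f \right)} = - \frac{5}{6}$
$D{\left(M \right)} = \frac{17}{6}$ ($D{\left(M \right)} = \left(1 + 1\right) - - \frac{5}{6} = 2 + \frac{5}{6} = \frac{17}{6}$)
$\frac{o + b{\left(-9 \right)}}{D{\left(-6 \right)} + 415} = \frac{361 + \left(-9\right)^{2}}{\frac{17}{6} + 415} = \frac{361 + 81}{\frac{2507}{6}} = 442 \cdot \frac{6}{2507} = \frac{2652}{2507}$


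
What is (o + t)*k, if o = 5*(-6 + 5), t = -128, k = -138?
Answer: 18354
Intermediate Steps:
o = -5 (o = 5*(-1) = -5)
(o + t)*k = (-5 - 128)*(-138) = -133*(-138) = 18354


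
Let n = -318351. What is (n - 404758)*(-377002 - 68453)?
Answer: 322112519595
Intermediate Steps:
(n - 404758)*(-377002 - 68453) = (-318351 - 404758)*(-377002 - 68453) = -723109*(-445455) = 322112519595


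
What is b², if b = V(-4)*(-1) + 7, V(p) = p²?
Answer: 81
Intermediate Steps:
b = -9 (b = (-4)²*(-1) + 7 = 16*(-1) + 7 = -16 + 7 = -9)
b² = (-9)² = 81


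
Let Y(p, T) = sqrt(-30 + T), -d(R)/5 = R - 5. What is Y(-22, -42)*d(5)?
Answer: 0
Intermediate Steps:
d(R) = 25 - 5*R (d(R) = -5*(R - 5) = -5*(-5 + R) = 25 - 5*R)
Y(-22, -42)*d(5) = sqrt(-30 - 42)*(25 - 5*5) = sqrt(-72)*(25 - 25) = (6*I*sqrt(2))*0 = 0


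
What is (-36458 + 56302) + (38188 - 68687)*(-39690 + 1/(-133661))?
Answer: 161800002639293/133661 ≈ 1.2105e+9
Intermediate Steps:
(-36458 + 56302) + (38188 - 68687)*(-39690 + 1/(-133661)) = 19844 - 30499*(-39690 - 1/133661) = 19844 - 30499*(-5305005091/133661) = 19844 + 161797350270409/133661 = 161800002639293/133661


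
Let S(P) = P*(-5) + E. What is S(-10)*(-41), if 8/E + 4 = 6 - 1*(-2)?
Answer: -2132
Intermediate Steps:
E = 2 (E = 8/(-4 + (6 - 1*(-2))) = 8/(-4 + (6 + 2)) = 8/(-4 + 8) = 8/4 = 8*(1/4) = 2)
S(P) = 2 - 5*P (S(P) = P*(-5) + 2 = -5*P + 2 = 2 - 5*P)
S(-10)*(-41) = (2 - 5*(-10))*(-41) = (2 + 50)*(-41) = 52*(-41) = -2132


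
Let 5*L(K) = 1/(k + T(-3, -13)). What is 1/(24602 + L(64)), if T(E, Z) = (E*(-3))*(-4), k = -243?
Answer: 1395/34319789 ≈ 4.0647e-5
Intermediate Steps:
T(E, Z) = 12*E (T(E, Z) = -3*E*(-4) = 12*E)
L(K) = -1/1395 (L(K) = 1/(5*(-243 + 12*(-3))) = 1/(5*(-243 - 36)) = (⅕)/(-279) = (⅕)*(-1/279) = -1/1395)
1/(24602 + L(64)) = 1/(24602 - 1/1395) = 1/(34319789/1395) = 1395/34319789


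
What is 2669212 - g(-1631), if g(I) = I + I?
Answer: 2672474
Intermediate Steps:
g(I) = 2*I
2669212 - g(-1631) = 2669212 - 2*(-1631) = 2669212 - 1*(-3262) = 2669212 + 3262 = 2672474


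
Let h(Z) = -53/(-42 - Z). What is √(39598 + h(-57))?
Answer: √8908755/15 ≈ 198.98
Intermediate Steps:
√(39598 + h(-57)) = √(39598 + 53/(42 - 57)) = √(39598 + 53/(-15)) = √(39598 + 53*(-1/15)) = √(39598 - 53/15) = √(593917/15) = √8908755/15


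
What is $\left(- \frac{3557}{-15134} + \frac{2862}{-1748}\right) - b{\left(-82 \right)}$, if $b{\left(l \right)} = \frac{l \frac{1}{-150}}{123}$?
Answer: $- \frac{45505573}{32348925} \approx -1.4067$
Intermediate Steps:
$b{\left(l \right)} = - \frac{l}{18450}$ ($b{\left(l \right)} = l \left(- \frac{1}{150}\right) \frac{1}{123} = - \frac{l}{150} \cdot \frac{1}{123} = - \frac{l}{18450}$)
$\left(- \frac{3557}{-15134} + \frac{2862}{-1748}\right) - b{\left(-82 \right)} = \left(- \frac{3557}{-15134} + \frac{2862}{-1748}\right) - \left(- \frac{1}{18450}\right) \left(-82\right) = \left(\left(-3557\right) \left(- \frac{1}{15134}\right) + 2862 \left(- \frac{1}{1748}\right)\right) - \frac{1}{225} = \left(\frac{3557}{15134} - \frac{1431}{874}\right) - \frac{1}{225} = - \frac{201608}{143773} - \frac{1}{225} = - \frac{45505573}{32348925}$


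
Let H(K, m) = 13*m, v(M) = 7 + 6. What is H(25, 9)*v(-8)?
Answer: 1521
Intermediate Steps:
v(M) = 13
H(25, 9)*v(-8) = (13*9)*13 = 117*13 = 1521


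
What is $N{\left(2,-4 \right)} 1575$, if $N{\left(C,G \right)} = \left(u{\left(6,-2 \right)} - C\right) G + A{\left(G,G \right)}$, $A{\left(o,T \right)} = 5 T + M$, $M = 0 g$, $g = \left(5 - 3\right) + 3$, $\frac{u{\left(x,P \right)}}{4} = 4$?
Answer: $-119700$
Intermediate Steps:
$u{\left(x,P \right)} = 16$ ($u{\left(x,P \right)} = 4 \cdot 4 = 16$)
$g = 5$ ($g = 2 + 3 = 5$)
$M = 0$ ($M = 0 \cdot 5 = 0$)
$A{\left(o,T \right)} = 5 T$ ($A{\left(o,T \right)} = 5 T + 0 = 5 T$)
$N{\left(C,G \right)} = 5 G + G \left(16 - C\right)$ ($N{\left(C,G \right)} = \left(16 - C\right) G + 5 G = G \left(16 - C\right) + 5 G = 5 G + G \left(16 - C\right)$)
$N{\left(2,-4 \right)} 1575 = - 4 \left(21 - 2\right) 1575 = \left(-4\right) 19 \cdot 1575 = \left(-76\right) 1575 = -119700$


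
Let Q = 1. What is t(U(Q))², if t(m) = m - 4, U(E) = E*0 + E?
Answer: 9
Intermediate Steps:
U(E) = E (U(E) = 0 + E = E)
t(m) = -4 + m
t(U(Q))² = (-4 + 1)² = (-3)² = 9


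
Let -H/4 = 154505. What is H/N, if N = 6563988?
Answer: -154505/1640997 ≈ -0.094153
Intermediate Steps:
H = -618020 (H = -4*154505 = -618020)
H/N = -618020/6563988 = -618020*1/6563988 = -154505/1640997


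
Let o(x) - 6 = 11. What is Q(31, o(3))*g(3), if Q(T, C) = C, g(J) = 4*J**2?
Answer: 612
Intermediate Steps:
o(x) = 17 (o(x) = 6 + 11 = 17)
Q(31, o(3))*g(3) = 17*(4*3**2) = 17*(4*9) = 17*36 = 612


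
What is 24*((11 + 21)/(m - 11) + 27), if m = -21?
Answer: 624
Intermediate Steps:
24*((11 + 21)/(m - 11) + 27) = 24*((11 + 21)/(-21 - 11) + 27) = 24*(32/(-32) + 27) = 24*(32*(-1/32) + 27) = 24*(-1 + 27) = 24*26 = 624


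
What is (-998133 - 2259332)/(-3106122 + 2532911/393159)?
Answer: 1280701681935/1221197286487 ≈ 1.0487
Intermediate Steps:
(-998133 - 2259332)/(-3106122 + 2532911/393159) = -3257465/(-3106122 + 2532911*(1/393159)) = -3257465/(-3106122 + 2532911/393159) = -3257465/(-1221197286487/393159) = -3257465*(-393159/1221197286487) = 1280701681935/1221197286487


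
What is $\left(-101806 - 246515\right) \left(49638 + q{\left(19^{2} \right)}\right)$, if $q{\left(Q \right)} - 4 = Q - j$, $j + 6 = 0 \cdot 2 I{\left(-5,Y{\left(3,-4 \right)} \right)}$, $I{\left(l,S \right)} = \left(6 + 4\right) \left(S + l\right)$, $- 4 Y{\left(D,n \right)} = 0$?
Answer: $-17419184889$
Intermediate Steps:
$Y{\left(D,n \right)} = 0$ ($Y{\left(D,n \right)} = \left(- \frac{1}{4}\right) 0 = 0$)
$I{\left(l,S \right)} = 10 S + 10 l$ ($I{\left(l,S \right)} = 10 \left(S + l\right) = 10 S + 10 l$)
$j = -6$ ($j = -6 + 0 \cdot 2 \left(10 \cdot 0 + 10 \left(-5\right)\right) = -6 + 0 \left(0 - 50\right) = -6 + 0 \left(-50\right) = -6 + 0 = -6$)
$q{\left(Q \right)} = 10 + Q$ ($q{\left(Q \right)} = 4 + \left(Q - -6\right) = 4 + \left(Q + 6\right) = 4 + \left(6 + Q\right) = 10 + Q$)
$\left(-101806 - 246515\right) \left(49638 + q{\left(19^{2} \right)}\right) = \left(-101806 - 246515\right) \left(49638 + \left(10 + 19^{2}\right)\right) = - 348321 \left(49638 + \left(10 + 361\right)\right) = - 348321 \left(49638 + 371\right) = \left(-348321\right) 50009 = -17419184889$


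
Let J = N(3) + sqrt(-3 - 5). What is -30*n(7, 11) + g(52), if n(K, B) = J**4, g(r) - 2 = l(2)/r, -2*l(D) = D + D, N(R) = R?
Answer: 223911/26 - 720*I*sqrt(2) ≈ 8612.0 - 1018.2*I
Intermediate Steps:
l(D) = -D (l(D) = -(D + D)/2 = -D)
g(r) = 2 - 2/r (g(r) = 2 + (-1*2)/r = 2 - 2/r)
J = 3 + 2*I*sqrt(2) (J = 3 + sqrt(-3 - 5) = 3 + sqrt(-8) = 3 + 2*I*sqrt(2) ≈ 3.0 + 2.8284*I)
n(K, B) = (3 + 2*I*sqrt(2))**4
-30*n(7, 11) + g(52) = -30*(-287 + 24*I*sqrt(2)) + (2 - 2/52) = (8610 - 720*I*sqrt(2)) + (2 - 2*1/52) = (8610 - 720*I*sqrt(2)) + (2 - 1/26) = (8610 - 720*I*sqrt(2)) + 51/26 = 223911/26 - 720*I*sqrt(2)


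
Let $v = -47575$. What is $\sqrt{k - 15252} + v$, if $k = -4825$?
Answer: $-47575 + i \sqrt{20077} \approx -47575.0 + 141.69 i$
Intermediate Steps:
$\sqrt{k - 15252} + v = \sqrt{-4825 - 15252} - 47575 = \sqrt{-20077} - 47575 = i \sqrt{20077} - 47575 = -47575 + i \sqrt{20077}$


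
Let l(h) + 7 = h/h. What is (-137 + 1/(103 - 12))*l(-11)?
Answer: 74796/91 ≈ 821.93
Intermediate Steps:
l(h) = -6 (l(h) = -7 + h/h = -7 + 1 = -6)
(-137 + 1/(103 - 12))*l(-11) = (-137 + 1/(103 - 12))*(-6) = (-137 + 1/91)*(-6) = -12466/91*(-6) = 74796/91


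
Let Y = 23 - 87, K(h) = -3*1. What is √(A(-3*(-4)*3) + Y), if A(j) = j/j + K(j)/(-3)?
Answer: I*√62 ≈ 7.874*I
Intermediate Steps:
K(h) = -3
Y = -64
A(j) = 2 (A(j) = j/j - 3/(-3) = 1 - 3*(-⅓) = 1 + 1 = 2)
√(A(-3*(-4)*3) + Y) = √(2 - 64) = √(-62) = I*√62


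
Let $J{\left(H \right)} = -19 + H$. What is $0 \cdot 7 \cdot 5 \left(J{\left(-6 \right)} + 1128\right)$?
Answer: $0$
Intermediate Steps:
$0 \cdot 7 \cdot 5 \left(J{\left(-6 \right)} + 1128\right) = 0 \cdot 7 \cdot 5 \left(\left(-19 - 6\right) + 1128\right) = 0 \cdot 5 \left(-25 + 1128\right) = 0 \cdot 1103 = 0$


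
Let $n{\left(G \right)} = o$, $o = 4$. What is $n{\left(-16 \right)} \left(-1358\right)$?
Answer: $-5432$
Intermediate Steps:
$n{\left(G \right)} = 4$
$n{\left(-16 \right)} \left(-1358\right) = 4 \left(-1358\right) = -5432$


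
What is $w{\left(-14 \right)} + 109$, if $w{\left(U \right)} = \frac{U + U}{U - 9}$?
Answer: $\frac{2535}{23} \approx 110.22$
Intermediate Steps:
$w{\left(U \right)} = \frac{2 U}{-9 + U}$
$w{\left(-14 \right)} + 109 = 2 \left(-14\right) \frac{1}{-9 - 14} + 109 = 2 \left(-14\right) \frac{1}{-23} + 109 = 2 \left(-14\right) \left(- \frac{1}{23}\right) + 109 = \frac{28}{23} + 109 = \frac{2535}{23}$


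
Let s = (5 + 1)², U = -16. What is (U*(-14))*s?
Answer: 8064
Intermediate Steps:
s = 36 (s = 6² = 36)
(U*(-14))*s = -16*(-14)*36 = 224*36 = 8064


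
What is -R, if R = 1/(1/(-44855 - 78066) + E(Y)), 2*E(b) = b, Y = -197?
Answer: 245842/24215439 ≈ 0.010152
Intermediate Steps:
E(b) = b/2
R = -245842/24215439 (R = 1/(1/(-44855 - 78066) + (½)*(-197)) = 1/(1/(-122921) - 197/2) = 1/(-1/122921 - 197/2) = 1/(-24215439/245842) = -245842/24215439 ≈ -0.010152)
-R = -1*(-245842/24215439) = 245842/24215439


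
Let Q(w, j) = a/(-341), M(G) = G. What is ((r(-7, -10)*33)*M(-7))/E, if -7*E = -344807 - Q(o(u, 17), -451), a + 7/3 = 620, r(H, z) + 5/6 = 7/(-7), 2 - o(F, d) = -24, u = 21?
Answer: 6065367/705471416 ≈ 0.0085976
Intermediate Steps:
o(F, d) = 26 (o(F, d) = 2 - 1*(-24) = 2 + 24 = 26)
r(H, z) = -11/6 (r(H, z) = -⅚ + 7/(-7) = -⅚ + 7*(-⅐) = -⅚ - 1 = -11/6)
a = 1853/3 (a = -7/3 + 620 = 1853/3 ≈ 617.67)
Q(w, j) = -1853/1023 (Q(w, j) = (1853/3)/(-341) = (1853/3)*(-1/341) = -1853/1023)
E = 352735708/7161 (E = -(-344807 - 1*(-1853/1023))/7 = -(-344807 + 1853/1023)/7 = -⅐*(-352735708/1023) = 352735708/7161 ≈ 49258.)
((r(-7, -10)*33)*M(-7))/E = (-11/6*33*(-7))/(352735708/7161) = -121/2*(-7)*(7161/352735708) = (847/2)*(7161/352735708) = 6065367/705471416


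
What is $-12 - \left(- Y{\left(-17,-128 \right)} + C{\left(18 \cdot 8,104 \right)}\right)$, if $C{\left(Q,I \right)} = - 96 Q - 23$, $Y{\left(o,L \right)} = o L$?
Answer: $16011$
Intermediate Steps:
$Y{\left(o,L \right)} = L o$
$C{\left(Q,I \right)} = -23 - 96 Q$
$-12 - \left(- Y{\left(-17,-128 \right)} + C{\left(18 \cdot 8,104 \right)}\right) = -12 - \left(-2199 - 1728 \cdot 8\right) = -12 + \left(2176 - \left(-23 - 13824\right)\right) = -12 + \left(2176 - -13847\right) = -12 + \left(2176 + 13847\right) = -12 + 16023 = 16011$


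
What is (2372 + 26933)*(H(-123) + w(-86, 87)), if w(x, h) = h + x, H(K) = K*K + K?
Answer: 439780135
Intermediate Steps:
H(K) = K + K² (H(K) = K² + K = K + K²)
(2372 + 26933)*(H(-123) + w(-86, 87)) = (2372 + 26933)*(-123*(1 - 123) + (87 - 86)) = 29305*(-123*(-122) + 1) = 29305*(15006 + 1) = 29305*15007 = 439780135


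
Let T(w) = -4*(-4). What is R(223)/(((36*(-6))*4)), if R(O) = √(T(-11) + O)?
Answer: -√239/864 ≈ -0.017893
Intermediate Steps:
T(w) = 16
R(O) = √(16 + O)
R(223)/(((36*(-6))*4)) = √(16 + 223)/(((36*(-6))*4)) = √239/((-216*4)) = √239/(-864) = √239*(-1/864) = -√239/864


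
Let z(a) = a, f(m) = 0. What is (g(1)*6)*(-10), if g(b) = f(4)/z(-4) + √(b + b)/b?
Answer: -60*√2 ≈ -84.853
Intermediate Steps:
g(b) = √2/√b (g(b) = 0/(-4) + √(b + b)/b = 0*(-¼) + √(2*b)/b = 0 + (√2*√b)/b = 0 + √2/√b = √2/√b)
(g(1)*6)*(-10) = ((√2/√1)*6)*(-10) = ((√2*1)*6)*(-10) = (√2*6)*(-10) = (6*√2)*(-10) = -60*√2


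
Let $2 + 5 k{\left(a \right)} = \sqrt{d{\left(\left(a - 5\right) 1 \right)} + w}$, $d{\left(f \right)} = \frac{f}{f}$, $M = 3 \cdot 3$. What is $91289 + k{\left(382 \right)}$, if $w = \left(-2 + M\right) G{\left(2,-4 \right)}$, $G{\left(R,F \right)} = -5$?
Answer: $\frac{456443}{5} + \frac{i \sqrt{34}}{5} \approx 91289.0 + 1.1662 i$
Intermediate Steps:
$M = 9$
$d{\left(f \right)} = 1$
$w = -35$ ($w = \left(-2 + 9\right) \left(-5\right) = 7 \left(-5\right) = -35$)
$k{\left(a \right)} = - \frac{2}{5} + \frac{i \sqrt{34}}{5}$ ($k{\left(a \right)} = - \frac{2}{5} + \frac{\sqrt{1 - 35}}{5} = - \frac{2}{5} + \frac{\sqrt{-34}}{5} = - \frac{2}{5} + \frac{i \sqrt{34}}{5}$)
$91289 + k{\left(382 \right)} = 91289 - \left(\frac{2}{5} - \frac{i \sqrt{34}}{5}\right) = \frac{456443}{5} + \frac{i \sqrt{34}}{5}$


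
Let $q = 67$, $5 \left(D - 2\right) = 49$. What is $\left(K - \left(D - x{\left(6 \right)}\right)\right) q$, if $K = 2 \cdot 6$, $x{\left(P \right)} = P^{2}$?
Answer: $\frac{12127}{5} \approx 2425.4$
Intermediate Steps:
$D = \frac{59}{5}$ ($D = 2 + \frac{1}{5} \cdot 49 = 2 + \frac{49}{5} = \frac{59}{5} \approx 11.8$)
$K = 12$
$\left(K - \left(D - x{\left(6 \right)}\right)\right) q = \left(12 + \left(6^{2} - \frac{59}{5}\right)\right) 67 = \left(12 + \left(36 - \frac{59}{5}\right)\right) 67 = \left(12 + \frac{121}{5}\right) 67 = \frac{181}{5} \cdot 67 = \frac{12127}{5}$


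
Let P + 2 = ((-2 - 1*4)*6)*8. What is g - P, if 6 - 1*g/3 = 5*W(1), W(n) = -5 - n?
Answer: 398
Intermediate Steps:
g = 108 (g = 18 - 15*(-5 - 1*1) = 18 - 15*(-5 - 1) = 18 - 15*(-6) = 18 - 3*(-30) = 18 + 90 = 108)
P = -290 (P = -2 + ((-2 - 1*4)*6)*8 = -2 + ((-2 - 4)*6)*8 = -2 - 6*6*8 = -2 - 36*8 = -2 - 288 = -290)
g - P = 108 - 1*(-290) = 108 + 290 = 398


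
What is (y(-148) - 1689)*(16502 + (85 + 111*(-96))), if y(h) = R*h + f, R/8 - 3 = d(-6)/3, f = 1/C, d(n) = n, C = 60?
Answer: -340793283/20 ≈ -1.7040e+7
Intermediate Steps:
f = 1/60 ≈ 0.016667
R = 8 (R = 24 + 8*(-6/3) = 24 + 8*(-6*⅓) = 24 + 8*(-2) = 24 - 16 = 8)
y(h) = 1/60 + 8*h (y(h) = 8*h + 1/60 = 1/60 + 8*h)
(y(-148) - 1689)*(16502 + (85 + 111*(-96))) = ((1/60 + 8*(-148)) - 1689)*(16502 + (85 + 111*(-96))) = ((1/60 - 1184) - 1689)*(16502 + (85 - 10656)) = (-71039/60 - 1689)*(16502 - 10571) = -172379/60*5931 = -340793283/20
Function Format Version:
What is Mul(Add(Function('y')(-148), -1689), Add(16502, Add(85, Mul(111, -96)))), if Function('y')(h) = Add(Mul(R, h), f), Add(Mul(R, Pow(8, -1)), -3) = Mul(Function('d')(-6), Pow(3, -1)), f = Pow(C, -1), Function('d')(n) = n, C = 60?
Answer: Rational(-340793283, 20) ≈ -1.7040e+7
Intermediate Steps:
f = Rational(1, 60) (f = Pow(60, -1) = Rational(1, 60) ≈ 0.016667)
R = 8 (R = Add(24, Mul(8, Mul(-6, Pow(3, -1)))) = Add(24, Mul(8, Mul(-6, Rational(1, 3)))) = Add(24, Mul(8, -2)) = Add(24, -16) = 8)
Function('y')(h) = Add(Rational(1, 60), Mul(8, h)) (Function('y')(h) = Add(Mul(8, h), Rational(1, 60)) = Add(Rational(1, 60), Mul(8, h)))
Mul(Add(Function('y')(-148), -1689), Add(16502, Add(85, Mul(111, -96)))) = Mul(Add(Add(Rational(1, 60), Mul(8, -148)), -1689), Add(16502, Add(85, Mul(111, -96)))) = Mul(Add(Add(Rational(1, 60), -1184), -1689), Add(16502, Add(85, -10656))) = Mul(Add(Rational(-71039, 60), -1689), Add(16502, -10571)) = Mul(Rational(-172379, 60), 5931) = Rational(-340793283, 20)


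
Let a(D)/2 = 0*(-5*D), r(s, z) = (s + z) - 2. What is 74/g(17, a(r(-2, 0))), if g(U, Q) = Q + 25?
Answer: 74/25 ≈ 2.9600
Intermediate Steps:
r(s, z) = -2 + s + z
a(D) = 0 (a(D) = 2*(0*(-5*D)) = 2*0 = 0)
g(U, Q) = 25 + Q
74/g(17, a(r(-2, 0))) = 74/(25 + 0) = 74/25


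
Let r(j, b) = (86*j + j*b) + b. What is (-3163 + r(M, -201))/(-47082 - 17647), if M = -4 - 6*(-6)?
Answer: 7044/64729 ≈ 0.10882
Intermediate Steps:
M = 32 (M = -4 + 36 = 32)
r(j, b) = b + 86*j + b*j (r(j, b) = (86*j + b*j) + b = b + 86*j + b*j)
(-3163 + r(M, -201))/(-47082 - 17647) = (-3163 + (-201 + 86*32 - 201*32))/(-47082 - 17647) = (-3163 + (-201 + 2752 - 6432))/(-64729) = (-3163 - 3881)*(-1/64729) = -7044*(-1/64729) = 7044/64729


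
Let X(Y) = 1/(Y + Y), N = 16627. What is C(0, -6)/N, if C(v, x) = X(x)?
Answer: -1/199524 ≈ -5.0119e-6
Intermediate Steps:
X(Y) = 1/(2*Y)
C(v, x) = 1/(2*x)
C(0, -6)/N = ((½)/(-6))/16627 = ((½)*(-⅙))*(1/16627) = -1/12*1/16627 = -1/199524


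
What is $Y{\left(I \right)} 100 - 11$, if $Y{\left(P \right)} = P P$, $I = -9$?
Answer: $8089$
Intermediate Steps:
$Y{\left(P \right)} = P^{2}$
$Y{\left(I \right)} 100 - 11 = \left(-9\right)^{2} \cdot 100 - 11 = 81 \cdot 100 - 11 = 8100 - 11 = 8089$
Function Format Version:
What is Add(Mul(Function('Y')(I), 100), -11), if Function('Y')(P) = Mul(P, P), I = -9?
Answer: 8089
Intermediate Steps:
Function('Y')(P) = Pow(P, 2)
Add(Mul(Function('Y')(I), 100), -11) = Add(Mul(Pow(-9, 2), 100), -11) = Add(Mul(81, 100), -11) = Add(8100, -11) = 8089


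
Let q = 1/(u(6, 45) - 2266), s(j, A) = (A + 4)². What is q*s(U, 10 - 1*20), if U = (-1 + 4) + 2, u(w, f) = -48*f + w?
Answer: -9/1105 ≈ -0.0081448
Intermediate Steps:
u(w, f) = w - 48*f
U = 5 (U = 3 + 2 = 5)
s(j, A) = (4 + A)²
q = -1/4420 (q = 1/((6 - 48*45) - 2266) = 1/((6 - 2160) - 2266) = 1/(-2154 - 2266) = 1/(-4420) = -1/4420 ≈ -0.00022624)
q*s(U, 10 - 1*20) = -(4 + (10 - 1*20))²/4420 = -(4 + (10 - 20))²/4420 = -(4 - 10)²/4420 = -1/4420*(-6)² = -1/4420*36 = -9/1105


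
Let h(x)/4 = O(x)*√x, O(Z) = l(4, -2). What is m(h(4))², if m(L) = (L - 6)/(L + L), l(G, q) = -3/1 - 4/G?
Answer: 361/1024 ≈ 0.35254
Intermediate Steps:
l(G, q) = -3 - 4/G (l(G, q) = -3*1 - 4/G = -3 - 4/G)
O(Z) = -4 (O(Z) = -3 - 4/4 = -3 - 4*¼ = -3 - 1 = -4)
h(x) = -16*√x (h(x) = 4*(-4*√x) = -16*√x)
m(L) = (-6 + L)/(2*L) (m(L) = (-6 + L)/((2*L)) = (-6 + L)*(1/(2*L)) = (-6 + L)/(2*L))
m(h(4))² = ((-6 - 16*√4)/(2*((-16*√4))))² = ((-6 - 16*2)/(2*((-16*2))))² = ((½)*(-6 - 32)/(-32))² = ((½)*(-1/32)*(-38))² = (19/32)² = 361/1024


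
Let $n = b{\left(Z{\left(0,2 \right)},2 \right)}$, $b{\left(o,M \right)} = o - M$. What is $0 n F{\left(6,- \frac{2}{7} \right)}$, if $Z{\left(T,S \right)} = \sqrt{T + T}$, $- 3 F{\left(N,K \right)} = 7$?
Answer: $0$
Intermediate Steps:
$F{\left(N,K \right)} = - \frac{7}{3}$ ($F{\left(N,K \right)} = \left(- \frac{1}{3}\right) 7 = - \frac{7}{3}$)
$Z{\left(T,S \right)} = \sqrt{2} \sqrt{T}$ ($Z{\left(T,S \right)} = \sqrt{2 T} = \sqrt{2} \sqrt{T}$)
$n = -2$ ($n = \sqrt{2} \sqrt{0} - 2 = \sqrt{2} \cdot 0 - 2 = 0 - 2 = -2$)
$0 n F{\left(6,- \frac{2}{7} \right)} = 0 \left(-2\right) \left(- \frac{7}{3}\right) = 0 \left(- \frac{7}{3}\right) = 0$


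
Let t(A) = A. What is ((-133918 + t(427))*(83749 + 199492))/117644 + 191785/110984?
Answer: -1049074069099291/3264150424 ≈ -3.2139e+5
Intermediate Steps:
((-133918 + t(427))*(83749 + 199492))/117644 + 191785/110984 = ((-133918 + 427)*(83749 + 199492))/117644 + 191785/110984 = -133491*283241*(1/117644) + 191785*(1/110984) = -37810124331*1/117644 + 191785/110984 = -37810124331/117644 + 191785/110984 = -1049074069099291/3264150424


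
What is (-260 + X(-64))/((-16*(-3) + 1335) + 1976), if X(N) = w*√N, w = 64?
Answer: -260/3359 + 512*I/3359 ≈ -0.077404 + 0.15243*I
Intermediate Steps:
X(N) = 64*√N
(-260 + X(-64))/((-16*(-3) + 1335) + 1976) = (-260 + 64*√(-64))/((-16*(-3) + 1335) + 1976) = (-260 + 64*(8*I))/((48 + 1335) + 1976) = (-260 + 512*I)/(1383 + 1976) = (-260 + 512*I)/3359 = (-260 + 512*I)*(1/3359) = -260/3359 + 512*I/3359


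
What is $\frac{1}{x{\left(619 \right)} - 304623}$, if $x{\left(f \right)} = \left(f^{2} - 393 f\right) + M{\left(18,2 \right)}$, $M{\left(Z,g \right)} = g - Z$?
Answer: $- \frac{1}{164745} \approx -6.07 \cdot 10^{-6}$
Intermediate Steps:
$x{\left(f \right)} = -16 + f^{2} - 393 f$ ($x{\left(f \right)} = \left(f^{2} - 393 f\right) + \left(2 - 18\right) = \left(f^{2} - 393 f\right) - 16 = -16 + f^{2} - 393 f$)
$\frac{1}{x{\left(619 \right)} - 304623} = \frac{1}{\left(-16 + 619^{2} - 243267\right) - 304623} = \frac{1}{\left(-16 + 383161 - 243267\right) - 304623} = \frac{1}{139878 - 304623} = \frac{1}{-164745} = - \frac{1}{164745}$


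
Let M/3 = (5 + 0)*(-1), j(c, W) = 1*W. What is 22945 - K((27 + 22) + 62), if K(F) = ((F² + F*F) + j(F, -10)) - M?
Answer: -1702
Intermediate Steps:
j(c, W) = W
M = -15 (M = 3*((5 + 0)*(-1)) = 3*(5*(-1)) = 3*(-5) = -15)
K(F) = 5 + 2*F² (K(F) = ((F² + F*F) - 10) - 1*(-15) = ((F² + F²) - 10) + 15 = (2*F² - 10) + 15 = (-10 + 2*F²) + 15 = 5 + 2*F²)
22945 - K((27 + 22) + 62) = 22945 - (5 + 2*((27 + 22) + 62)²) = 22945 - (5 + 2*(49 + 62)²) = 22945 - (5 + 2*111²) = 22945 - (5 + 2*12321) = 22945 - (5 + 24642) = 22945 - 1*24647 = 22945 - 24647 = -1702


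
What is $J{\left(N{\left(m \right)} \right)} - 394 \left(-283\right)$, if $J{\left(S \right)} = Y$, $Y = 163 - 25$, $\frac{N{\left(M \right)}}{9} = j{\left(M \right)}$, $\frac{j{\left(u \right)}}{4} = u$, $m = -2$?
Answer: $111640$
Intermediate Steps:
$j{\left(u \right)} = 4 u$
$N{\left(M \right)} = 36 M$ ($N{\left(M \right)} = 9 \cdot 4 M = 36 M$)
$Y = 138$ ($Y = 163 - 25 = 138$)
$J{\left(S \right)} = 138$
$J{\left(N{\left(m \right)} \right)} - 394 \left(-283\right) = 138 - 394 \left(-283\right) = 138 - -111502 = 138 + 111502 = 111640$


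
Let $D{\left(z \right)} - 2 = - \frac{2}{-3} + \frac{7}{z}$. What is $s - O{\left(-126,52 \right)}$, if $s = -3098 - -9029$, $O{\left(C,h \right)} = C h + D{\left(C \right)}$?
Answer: $\frac{224647}{18} \approx 12480.0$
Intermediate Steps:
$D{\left(z \right)} = \frac{8}{3} + \frac{7}{z}$ ($D{\left(z \right)} = 2 + \left(- \frac{2}{-3} + \frac{7}{z}\right) = 2 + \left(\left(-2\right) \left(- \frac{1}{3}\right) + \frac{7}{z}\right) = 2 + \left(\frac{2}{3} + \frac{7}{z}\right) = \frac{8}{3} + \frac{7}{z}$)
$O{\left(C,h \right)} = \frac{8}{3} + \frac{7}{C} + C h$ ($O{\left(C,h \right)} = C h + \left(\frac{8}{3} + \frac{7}{C}\right) = \frac{8}{3} + \frac{7}{C} + C h$)
$s = 5931$ ($s = -3098 + 9029 = 5931$)
$s - O{\left(-126,52 \right)} = 5931 - \left(\frac{8}{3} + \frac{7}{-126} - 6552\right) = 5931 - \left(\frac{8}{3} + 7 \left(- \frac{1}{126}\right) - 6552\right) = 5931 - \left(\frac{8}{3} - \frac{1}{18} - 6552\right) = 5931 - - \frac{117889}{18} = 5931 + \frac{117889}{18} = \frac{224647}{18}$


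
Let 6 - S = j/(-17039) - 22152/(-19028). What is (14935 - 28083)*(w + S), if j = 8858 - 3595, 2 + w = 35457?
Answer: -532254209037456/1141613 ≈ -4.6623e+8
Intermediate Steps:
w = 35455 (w = -2 + 35457 = 35455)
j = 5263
S = 5873257/1141613 (S = 6 - (5263/(-17039) - 22152/(-19028)) = 6 - (5263*(-1/17039) - 22152*(-1/19028)) = 6 - (-5263/17039 + 78/67) = 6 - 1*976421/1141613 = 6 - 976421/1141613 = 5873257/1141613 ≈ 5.1447)
(14935 - 28083)*(w + S) = (14935 - 28083)*(35455 + 5873257/1141613) = -13148*40481762172/1141613 = -532254209037456/1141613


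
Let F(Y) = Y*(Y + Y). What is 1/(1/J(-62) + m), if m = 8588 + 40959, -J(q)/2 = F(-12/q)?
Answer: 144/7133807 ≈ 2.0186e-5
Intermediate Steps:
F(Y) = 2*Y² (F(Y) = Y*(2*Y) = 2*Y²)
J(q) = -576/q² (J(q) = -4*(-12/q)² = -4*144/q² = -576/q²)
m = 49547
1/(1/J(-62) + m) = 1/(1/(-576/(-62)²) + 49547) = 1/(1/(-576*1/3844) + 49547) = 1/(1/(-144/961) + 49547) = 1/(-961/144 + 49547) = 1/(7133807/144) = 144/7133807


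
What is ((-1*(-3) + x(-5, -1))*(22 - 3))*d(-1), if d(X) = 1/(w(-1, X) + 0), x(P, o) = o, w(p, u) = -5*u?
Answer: 38/5 ≈ 7.6000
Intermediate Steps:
d(X) = -1/(5*X) (d(X) = 1/(-5*X + 0) = 1/(-5*X) = -1/(5*X))
((-1*(-3) + x(-5, -1))*(22 - 3))*d(-1) = ((-1*(-3) - 1)*(22 - 3))*(-⅕/(-1)) = ((3 - 1)*19)*(-⅕*(-1)) = (2*19)*(⅕) = 38*(⅕) = 38/5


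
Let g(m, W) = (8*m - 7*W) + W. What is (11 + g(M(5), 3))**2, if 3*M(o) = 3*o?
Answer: 1089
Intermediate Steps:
M(o) = o (M(o) = (3*o)/3 = o)
g(m, W) = -6*W + 8*m (g(m, W) = (-7*W + 8*m) + W = -6*W + 8*m)
(11 + g(M(5), 3))**2 = (11 + (-6*3 + 8*5))**2 = (11 + (-18 + 40))**2 = (11 + 22)**2 = 33**2 = 1089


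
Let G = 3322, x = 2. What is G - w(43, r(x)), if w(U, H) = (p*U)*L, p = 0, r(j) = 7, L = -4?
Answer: 3322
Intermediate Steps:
w(U, H) = 0 (w(U, H) = (0*U)*(-4) = 0*(-4) = 0)
G - w(43, r(x)) = 3322 - 1*0 = 3322 + 0 = 3322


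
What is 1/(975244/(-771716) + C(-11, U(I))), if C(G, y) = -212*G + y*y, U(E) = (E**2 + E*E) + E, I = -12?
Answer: 192929/15146226121 ≈ 1.2738e-5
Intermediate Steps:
U(E) = E + 2*E**2 (U(E) = (E**2 + E**2) + E = 2*E**2 + E = E + 2*E**2)
C(G, y) = y**2 - 212*G (C(G, y) = -212*G + y**2 = y**2 - 212*G)
1/(975244/(-771716) + C(-11, U(I))) = 1/(975244/(-771716) + ((-12*(1 + 2*(-12)))**2 - 212*(-11))) = 1/(975244*(-1/771716) + ((-12*(1 - 24))**2 + 2332)) = 1/(-243811/192929 + ((-12*(-23))**2 + 2332)) = 1/(-243811/192929 + (276**2 + 2332)) = 1/(-243811/192929 + (76176 + 2332)) = 1/(-243811/192929 + 78508) = 1/(15146226121/192929) = 192929/15146226121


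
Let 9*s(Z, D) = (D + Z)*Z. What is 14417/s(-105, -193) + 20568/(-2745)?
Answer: -6386683/1908690 ≈ -3.3461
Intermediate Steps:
s(Z, D) = Z*(D + Z)/9 (s(Z, D) = ((D + Z)*Z)/9 = (Z*(D + Z))/9 = Z*(D + Z)/9)
14417/s(-105, -193) + 20568/(-2745) = 14417/(((1/9)*(-105)*(-193 - 105))) + 20568/(-2745) = 14417/(((1/9)*(-105)*(-298))) + 20568*(-1/2745) = 14417/(10430/3) - 6856/915 = 14417*(3/10430) - 6856/915 = 43251/10430 - 6856/915 = -6386683/1908690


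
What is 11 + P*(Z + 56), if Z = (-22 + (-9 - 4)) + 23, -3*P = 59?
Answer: -2563/3 ≈ -854.33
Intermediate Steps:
P = -59/3 (P = -1/3*59 = -59/3 ≈ -19.667)
Z = -12 (Z = (-22 - 13) + 23 = -35 + 23 = -12)
11 + P*(Z + 56) = 11 - 59*(-12 + 56)/3 = 11 - 59/3*44 = 11 - 2596/3 = -2563/3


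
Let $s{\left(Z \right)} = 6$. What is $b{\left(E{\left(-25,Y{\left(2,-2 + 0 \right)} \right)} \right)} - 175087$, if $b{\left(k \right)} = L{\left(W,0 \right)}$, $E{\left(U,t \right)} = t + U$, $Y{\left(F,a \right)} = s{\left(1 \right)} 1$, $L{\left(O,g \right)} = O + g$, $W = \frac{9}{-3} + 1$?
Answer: $-175089$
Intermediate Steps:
$W = -2$ ($W = 9 \left(- \frac{1}{3}\right) + 1 = -3 + 1 = -2$)
$Y{\left(F,a \right)} = 6$ ($Y{\left(F,a \right)} = 6 \cdot 1 = 6$)
$E{\left(U,t \right)} = U + t$
$b{\left(k \right)} = -2$ ($b{\left(k \right)} = -2 + 0 = -2$)
$b{\left(E{\left(-25,Y{\left(2,-2 + 0 \right)} \right)} \right)} - 175087 = -2 - 175087 = -175089$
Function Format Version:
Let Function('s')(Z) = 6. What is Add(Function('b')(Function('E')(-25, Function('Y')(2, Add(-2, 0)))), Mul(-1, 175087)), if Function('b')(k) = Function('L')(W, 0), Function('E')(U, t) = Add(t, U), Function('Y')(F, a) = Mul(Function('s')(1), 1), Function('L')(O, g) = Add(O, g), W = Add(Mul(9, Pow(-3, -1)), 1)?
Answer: -175089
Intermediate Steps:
W = -2 (W = Add(Mul(9, Rational(-1, 3)), 1) = Add(-3, 1) = -2)
Function('Y')(F, a) = 6 (Function('Y')(F, a) = Mul(6, 1) = 6)
Function('E')(U, t) = Add(U, t)
Function('b')(k) = -2 (Function('b')(k) = Add(-2, 0) = -2)
Add(Function('b')(Function('E')(-25, Function('Y')(2, Add(-2, 0)))), Mul(-1, 175087)) = Add(-2, Mul(-1, 175087)) = Add(-2, -175087) = -175089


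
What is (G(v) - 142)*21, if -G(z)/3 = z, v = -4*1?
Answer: -2730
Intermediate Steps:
v = -4
G(z) = -3*z
(G(v) - 142)*21 = (-3*(-4) - 142)*21 = (12 - 142)*21 = -130*21 = -2730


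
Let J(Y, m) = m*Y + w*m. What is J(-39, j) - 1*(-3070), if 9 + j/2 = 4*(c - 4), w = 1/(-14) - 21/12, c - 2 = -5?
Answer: 85271/14 ≈ 6090.8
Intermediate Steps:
c = -3 (c = 2 - 5 = -3)
w = -51/28 (w = 1*(-1/14) - 21*1/12 = -1/14 - 7/4 = -51/28 ≈ -1.8214)
j = -74 (j = -18 + 2*(4*(-3 - 4)) = -18 + 2*(4*(-7)) = -18 + 2*(-28) = -18 - 56 = -74)
J(Y, m) = -51*m/28 + Y*m (J(Y, m) = m*Y - 51*m/28 = Y*m - 51*m/28 = -51*m/28 + Y*m)
J(-39, j) - 1*(-3070) = (1/28)*(-74)*(-51 + 28*(-39)) - 1*(-3070) = (1/28)*(-74)*(-51 - 1092) + 3070 = (1/28)*(-74)*(-1143) + 3070 = 42291/14 + 3070 = 85271/14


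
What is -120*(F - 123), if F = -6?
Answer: 15480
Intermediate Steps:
-120*(F - 123) = -120*(-6 - 123) = -120*(-129) = 15480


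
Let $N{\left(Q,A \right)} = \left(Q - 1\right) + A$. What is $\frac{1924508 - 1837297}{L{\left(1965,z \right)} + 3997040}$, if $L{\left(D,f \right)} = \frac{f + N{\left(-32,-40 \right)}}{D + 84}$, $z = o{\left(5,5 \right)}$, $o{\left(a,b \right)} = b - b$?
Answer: $\frac{178695339}{8189934887} \approx 0.021819$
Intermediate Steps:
$o{\left(a,b \right)} = 0$
$z = 0$
$N{\left(Q,A \right)} = -1 + A + Q$ ($N{\left(Q,A \right)} = \left(-1 + Q\right) + A = -1 + A + Q$)
$L{\left(D,f \right)} = \frac{-73 + f}{84 + D}$ ($L{\left(D,f \right)} = \frac{f - 73}{D + 84} = \frac{f - 73}{84 + D} = \frac{-73 + f}{84 + D}$)
$\frac{1924508 - 1837297}{L{\left(1965,z \right)} + 3997040} = \frac{1924508 - 1837297}{\frac{-73 + 0}{84 + 1965} + 3997040} = \frac{87211}{\frac{1}{2049} \left(-73\right) + 3997040} = \frac{87211}{- \frac{73}{2049} + 3997040} = \frac{87211}{\frac{8189934887}{2049}} = 87211 \cdot \frac{2049}{8189934887} = \frac{178695339}{8189934887}$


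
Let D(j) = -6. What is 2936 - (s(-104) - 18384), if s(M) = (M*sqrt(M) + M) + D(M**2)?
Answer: 21430 + 208*I*sqrt(26) ≈ 21430.0 + 1060.6*I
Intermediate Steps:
s(M) = -6 + M + M**(3/2) (s(M) = (M*sqrt(M) + M) - 6 = (M**(3/2) + M) - 6 = (M + M**(3/2)) - 6 = -6 + M + M**(3/2))
2936 - (s(-104) - 18384) = 2936 - ((-6 - 104 + (-104)**(3/2)) - 18384) = 2936 - ((-6 - 104 - 208*I*sqrt(26)) - 18384) = 2936 - ((-110 - 208*I*sqrt(26)) - 18384) = 2936 - (-18494 - 208*I*sqrt(26)) = 2936 + (18494 + 208*I*sqrt(26)) = 21430 + 208*I*sqrt(26)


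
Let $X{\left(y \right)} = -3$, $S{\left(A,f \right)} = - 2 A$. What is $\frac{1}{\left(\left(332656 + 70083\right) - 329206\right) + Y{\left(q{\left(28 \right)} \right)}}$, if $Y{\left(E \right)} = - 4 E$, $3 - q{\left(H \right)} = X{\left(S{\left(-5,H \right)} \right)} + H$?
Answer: $\frac{1}{73621} \approx 1.3583 \cdot 10^{-5}$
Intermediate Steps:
$q{\left(H \right)} = 6 - H$ ($q{\left(H \right)} = 3 - \left(-3 + H\right) = 6 - H$)
$\frac{1}{\left(\left(332656 + 70083\right) - 329206\right) + Y{\left(q{\left(28 \right)} \right)}} = \frac{1}{\left(\left(332656 + 70083\right) - 329206\right) - 4 \left(6 - 28\right)} = \frac{1}{\left(402739 - 329206\right) - 4 \left(6 - 28\right)} = \frac{1}{73533 - -88} = \frac{1}{73533 + 88} = \frac{1}{73621}$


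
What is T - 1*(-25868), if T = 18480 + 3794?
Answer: 48142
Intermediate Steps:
T = 22274
T - 1*(-25868) = 22274 - 1*(-25868) = 22274 + 25868 = 48142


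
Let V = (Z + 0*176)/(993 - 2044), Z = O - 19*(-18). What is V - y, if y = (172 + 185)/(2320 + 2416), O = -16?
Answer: -1919143/4977536 ≈ -0.38556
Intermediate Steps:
Z = 326 (Z = -16 - 19*(-18) = -16 + 342 = 326)
y = 357/4736 ≈ 0.075380
V = -326/1051 (V = (326 + 0*176)/(993 - 2044) = (326 + 0)/(-1051) = 326*(-1/1051) = -326/1051 ≈ -0.31018)
V - y = -326/1051 - 1*357/4736 = -326/1051 - 357/4736 = -1919143/4977536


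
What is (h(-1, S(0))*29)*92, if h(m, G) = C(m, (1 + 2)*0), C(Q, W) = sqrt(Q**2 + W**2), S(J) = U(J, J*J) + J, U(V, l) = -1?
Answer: 2668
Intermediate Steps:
S(J) = -1 + J
h(m, G) = sqrt(m**2) (h(m, G) = sqrt(m**2 + ((1 + 2)*0)**2) = sqrt(m**2 + (3*0)**2) = sqrt(m**2 + 0**2) = sqrt(m**2 + 0) = sqrt(m**2))
(h(-1, S(0))*29)*92 = (sqrt((-1)**2)*29)*92 = (sqrt(1)*29)*92 = (1*29)*92 = 29*92 = 2668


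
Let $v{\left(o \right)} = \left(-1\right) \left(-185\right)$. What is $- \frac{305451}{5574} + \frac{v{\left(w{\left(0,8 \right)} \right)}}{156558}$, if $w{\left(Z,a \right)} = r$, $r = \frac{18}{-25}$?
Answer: $- \frac{3984980539}{72721191} \approx -54.798$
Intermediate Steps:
$r = - \frac{18}{25}$ ($r = 18 \left(- \frac{1}{25}\right) = - \frac{18}{25} \approx -0.72$)
$w{\left(Z,a \right)} = - \frac{18}{25}$
$v{\left(o \right)} = 185$
$- \frac{305451}{5574} + \frac{v{\left(w{\left(0,8 \right)} \right)}}{156558} = - \frac{305451}{5574} + \frac{185}{156558} = \left(-305451\right) \frac{1}{5574} + 185 \cdot \frac{1}{156558} = - \frac{101817}{1858} + \frac{185}{156558} = - \frac{3984980539}{72721191}$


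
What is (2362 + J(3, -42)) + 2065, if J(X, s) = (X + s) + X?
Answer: 4391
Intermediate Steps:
J(X, s) = s + 2*X
(2362 + J(3, -42)) + 2065 = (2362 + (-42 + 2*3)) + 2065 = (2362 + (-42 + 6)) + 2065 = (2362 - 36) + 2065 = 2326 + 2065 = 4391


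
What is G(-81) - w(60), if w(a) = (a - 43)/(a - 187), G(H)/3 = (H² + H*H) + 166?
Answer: 5062745/127 ≈ 39864.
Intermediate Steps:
G(H) = 498 + 6*H² (G(H) = 3*((H² + H*H) + 166) = 3*((H² + H²) + 166) = 3*(2*H² + 166) = 3*(166 + 2*H²) = 498 + 6*H²)
w(a) = (-43 + a)/(-187 + a)
G(-81) - w(60) = (498 + 6*(-81)²) - (-43 + 60)/(-187 + 60) = (498 + 6*6561) - 17/(-127) = (498 + 39366) - (-1)*17/127 = 39864 - 1*(-17/127) = 39864 + 17/127 = 5062745/127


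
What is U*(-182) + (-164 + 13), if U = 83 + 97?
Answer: -32911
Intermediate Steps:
U = 180
U*(-182) + (-164 + 13) = 180*(-182) + (-164 + 13) = -32760 - 151 = -32911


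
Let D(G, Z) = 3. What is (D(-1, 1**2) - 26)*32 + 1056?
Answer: 320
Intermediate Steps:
(D(-1, 1**2) - 26)*32 + 1056 = (3 - 26)*32 + 1056 = -23*32 + 1056 = -736 + 1056 = 320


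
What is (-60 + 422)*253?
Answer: 91586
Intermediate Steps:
(-60 + 422)*253 = 362*253 = 91586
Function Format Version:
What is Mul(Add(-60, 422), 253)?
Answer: 91586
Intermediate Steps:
Mul(Add(-60, 422), 253) = Mul(362, 253) = 91586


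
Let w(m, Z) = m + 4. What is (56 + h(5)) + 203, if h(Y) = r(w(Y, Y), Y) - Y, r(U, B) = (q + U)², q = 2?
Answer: 375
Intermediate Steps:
w(m, Z) = 4 + m
r(U, B) = (2 + U)²
h(Y) = (6 + Y)² - Y (h(Y) = (2 + (4 + Y))² - Y = (6 + Y)² - Y)
(56 + h(5)) + 203 = (56 + ((6 + 5)² - 1*5)) + 203 = (56 + (11² - 5)) + 203 = (56 + (121 - 5)) + 203 = (56 + 116) + 203 = 172 + 203 = 375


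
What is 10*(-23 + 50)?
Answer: 270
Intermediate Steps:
10*(-23 + 50) = 10*27 = 270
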